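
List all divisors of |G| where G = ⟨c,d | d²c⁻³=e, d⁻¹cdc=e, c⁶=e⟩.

|G| = 12 = 2² · 3. By Lagrange's theorem the order of any subgroup divides 12; the divisors of 12 are 1, 2, 3, 4, 6, 12.

Answer: 1, 2, 3, 4, 6, 12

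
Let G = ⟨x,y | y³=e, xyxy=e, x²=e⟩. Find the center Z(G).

An element z ∈ Z(G) iff z commutes with every generator.
For example e is central: e·x = x = x·e; e·y = y = y·e.
Whereas x ∉ Z(G) since x·y = xy ≠ xy² = y·x.
Checking each of the 6 elements this way gives Z(G) = {e}, of order 1.

Answer: {e}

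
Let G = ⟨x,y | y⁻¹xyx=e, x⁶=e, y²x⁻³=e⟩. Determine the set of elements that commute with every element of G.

An element z ∈ Z(G) iff z commutes with every generator.
For example x³ is central: (x³)·x = x⁴ = x·(x³); (x³)·y = y⁻¹ = y·(x³).
Whereas x ∉ Z(G) since x·y = xy ≠ x²y⁻¹ = y·x.
Checking each of the 12 elements this way gives Z(G) = {e, x³}, of order 2.

Answer: {e, x³}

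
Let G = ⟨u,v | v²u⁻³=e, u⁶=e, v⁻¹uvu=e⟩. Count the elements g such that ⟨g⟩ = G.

⟨g⟩ = G would require ord(g) = |G| = 12, but the maximum element order in G is 6 < 12. So G is not cyclic and no single element generates it: the count is 0.

Answer: 0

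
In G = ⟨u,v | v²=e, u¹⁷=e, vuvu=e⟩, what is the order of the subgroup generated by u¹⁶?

|⟨u¹⁶⟩| equals the order of u¹⁶. Compute successive powers until reaching e:
  (u¹⁶)¹ = u¹⁶, (u¹⁶)² = u¹⁵, (u¹⁶)³ = u¹⁴, (u¹⁶)⁴ = u¹³, (u¹⁶)⁵ = u¹², (u¹⁶)⁶ = u¹¹, (u¹⁶)⁷ = u¹⁰, (u¹⁶)⁸ = u⁹, (u¹⁶)⁹ = u⁸, (u¹⁶)¹⁰ = u⁷, (u¹⁶)¹¹ = u⁶, (u¹⁶)¹² = u⁵, (u¹⁶)¹³ = u⁴, (u¹⁶)¹⁴ = u³, (u¹⁶)¹⁵ = u², (u¹⁶)¹⁶ = u, (u¹⁶)¹⁷ = e.
The smallest positive k with (u¹⁶)ᵏ = e is 17, so |⟨u¹⁶⟩| = 17.

Answer: 17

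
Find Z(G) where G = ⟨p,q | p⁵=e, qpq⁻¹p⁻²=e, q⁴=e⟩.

An element z ∈ Z(G) iff z commutes with every generator.
For example e is central: e·p = p = p·e; e·q = q = q·e.
Whereas p ∉ Z(G) since p·q = pq ≠ p²q = q·p.
Checking each of the 20 elements this way gives Z(G) = {e}, of order 1.

Answer: {e}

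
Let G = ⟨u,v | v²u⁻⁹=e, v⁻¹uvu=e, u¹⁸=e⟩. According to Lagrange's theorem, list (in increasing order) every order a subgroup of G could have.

|G| = 36 = 2² · 3². By Lagrange's theorem the order of any subgroup divides 36; the divisors of 36 are 1, 2, 3, 4, 6, 9, 12, 18, 36.

Answer: 1, 2, 3, 4, 6, 9, 12, 18, 36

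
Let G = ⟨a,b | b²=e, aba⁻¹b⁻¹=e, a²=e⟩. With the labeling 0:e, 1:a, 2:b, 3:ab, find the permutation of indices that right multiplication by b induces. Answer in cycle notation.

(0 2)(1 3)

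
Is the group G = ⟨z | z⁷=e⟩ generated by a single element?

|G| = 7. The element z has order 7 (its powers give 7 distinct elements), so ⟨z⟩ = G and G is cyclic.

Answer: Yes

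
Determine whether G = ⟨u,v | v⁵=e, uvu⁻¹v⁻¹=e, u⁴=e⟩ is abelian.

Each pair of generators commutes: u·v = uv = v·u. Since the generators pairwise commute, every element of G commutes with every other, so G is abelian.

Answer: Yes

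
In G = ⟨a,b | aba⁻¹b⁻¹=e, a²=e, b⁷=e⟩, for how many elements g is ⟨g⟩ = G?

G is cyclic of order 14. An element generates G iff its order is 14, and a cyclic group of order 14 has exactly φ(14) = 6 such elements.

Answer: 6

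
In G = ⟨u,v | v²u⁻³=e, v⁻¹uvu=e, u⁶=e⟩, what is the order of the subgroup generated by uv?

|⟨uv⟩| equals the order of uv. Compute successive powers until reaching e:
  (uv)¹ = uv, (uv)² = u³, (uv)³ = uv⁻¹, (uv)⁴ = e.
The smallest positive k with (uv)ᵏ = e is 4, so |⟨uv⟩| = 4.

Answer: 4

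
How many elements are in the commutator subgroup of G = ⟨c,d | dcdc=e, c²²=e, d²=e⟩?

G' = [G, G] is generated by all commutators. The generator-pair commutators are: [c, d] = c².
The subgroup they normally generate is {e, c², c⁴, c⁶, c⁸, c¹⁰, c¹², c¹⁴, c¹⁶, c¹⁸, c²⁰}, of order 11.
Check: |G/G'| = 44/11 = 4 is the order of the abelianisation.

Answer: 11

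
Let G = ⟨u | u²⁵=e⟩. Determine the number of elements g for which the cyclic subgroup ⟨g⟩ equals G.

G is cyclic of order 25. An element generates G iff its order is 25, and a cyclic group of order 25 has exactly φ(25) = 20 such elements.

Answer: 20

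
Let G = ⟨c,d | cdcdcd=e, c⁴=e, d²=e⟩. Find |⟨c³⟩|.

|⟨c³⟩| equals the order of c³. Compute successive powers until reaching e:
  (c³)¹ = c³, (c³)² = c², (c³)³ = c, (c³)⁴ = e.
The smallest positive k with (c³)ᵏ = e is 4, so |⟨c³⟩| = 4.

Answer: 4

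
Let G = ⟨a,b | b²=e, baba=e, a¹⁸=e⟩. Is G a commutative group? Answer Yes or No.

a·b = ab but b·a = a¹⁷b, so a·b ≠ b·a and G is not abelian.

Answer: No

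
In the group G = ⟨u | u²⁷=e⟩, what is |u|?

Compute successive powers until reaching e:
  u¹ = u, u² = u², u³ = u³, u⁴ = u⁴, u⁵ = u⁵, u⁶ = u⁶, u⁷ = u⁷, u⁸ = u⁸, u⁹ = u⁹, u¹⁰ = u¹⁰, u¹¹ = u¹¹, u¹² = u¹², u¹³ = u¹³, u¹⁴ = u¹⁴, u¹⁵ = u¹⁵, u¹⁶ = u¹⁶, u¹⁷ = u¹⁷, u¹⁸ = u¹⁸, u¹⁹ = u¹⁹, u²⁰ = u²⁰, u²¹ = u²¹, u²² = u²², u²³ = u²³, u²⁴ = u²⁴, u²⁵ = u²⁵, u²⁶ = u²⁶, u²⁷ = e.
The smallest positive k with uᵏ = e is 27.

Answer: 27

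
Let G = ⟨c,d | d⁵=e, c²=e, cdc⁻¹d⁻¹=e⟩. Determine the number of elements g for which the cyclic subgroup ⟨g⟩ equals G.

G is cyclic of order 10. An element generates G iff its order is 10, and a cyclic group of order 10 has exactly φ(10) = 4 such elements.

Answer: 4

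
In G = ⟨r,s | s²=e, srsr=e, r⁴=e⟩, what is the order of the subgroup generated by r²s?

|⟨r²s⟩| equals the order of r²s. Compute successive powers until reaching e:
  (r²s)¹ = r²s, (r²s)² = e.
The smallest positive k with (r²s)ᵏ = e is 2, so |⟨r²s⟩| = 2.

Answer: 2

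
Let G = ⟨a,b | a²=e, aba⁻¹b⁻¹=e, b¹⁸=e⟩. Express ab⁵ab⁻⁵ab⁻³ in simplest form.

Multiply left to right, reducing at each step:
  a · b⁵ = ab⁵
  (ab⁵) · a = b⁵
  (b⁵) · b⁻⁵ = e
  e · a = a
  a · b⁻³ = ab¹⁵

Answer: ab¹⁵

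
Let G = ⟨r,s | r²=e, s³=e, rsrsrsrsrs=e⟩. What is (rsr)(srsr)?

Compute (rsr) · (srsr) by multiplying left to right and reducing via the relations at each step:
  (rsr) · s = rsrs
  (rsrs) · r = rsrsr
  (rsrsr) · s = s²rs²r
  (s²rs²r) · r = s²rs²

Answer: s²rs²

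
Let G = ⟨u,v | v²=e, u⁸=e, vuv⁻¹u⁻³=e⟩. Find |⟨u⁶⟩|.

|⟨u⁶⟩| equals the order of u⁶. Compute successive powers until reaching e:
  (u⁶)¹ = u⁶, (u⁶)² = u⁴, (u⁶)³ = u², (u⁶)⁴ = e.
The smallest positive k with (u⁶)ᵏ = e is 4, so |⟨u⁶⟩| = 4.

Answer: 4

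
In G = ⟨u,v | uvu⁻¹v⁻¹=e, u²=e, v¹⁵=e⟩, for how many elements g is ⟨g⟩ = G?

G is cyclic of order 30. An element generates G iff its order is 30, and a cyclic group of order 30 has exactly φ(30) = 8 such elements.

Answer: 8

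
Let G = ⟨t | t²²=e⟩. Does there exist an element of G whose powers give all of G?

|G| = 22. The element t has order 22 (its powers give 22 distinct elements), so ⟨t⟩ = G and G is cyclic.

Answer: Yes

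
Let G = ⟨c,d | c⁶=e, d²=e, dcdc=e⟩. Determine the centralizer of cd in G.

⟨cd⟩ ⊆ C_G(cd) since powers of cd commute with cd; so |C_G(cd)| ≥ |⟨cd⟩| = 2.
By orbit–stabilizer, |C_G(cd)| = |G| / |conj. class of cd| = 12 / 3 = 4.
The 4 elements commuting with cd are {e, c³, cd, c⁴d}.

Answer: {e, c³, cd, c⁴d}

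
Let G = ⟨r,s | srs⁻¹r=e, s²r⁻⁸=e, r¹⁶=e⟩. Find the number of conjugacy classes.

The conjugacy classes (representative and size) are:
  [e] (size 1), [r] (size 2), [r¹⁴] (size 2), [r¹³] (size 2), [r¹²] (size 2), [r⁵] (size 2), [r¹⁰] (size 2), [r⁷] (size 2), [r⁸] (size 1), [s⁻¹] (size 8), [r⁷s⁻¹] (size 8).
Class equation: 1 + 2 + 2 + 2 + 2 + 2 + 2 + 2 + 1 + 8 + 8 = 32 = |G|. So G has 11 conjugacy classes.

Answer: 11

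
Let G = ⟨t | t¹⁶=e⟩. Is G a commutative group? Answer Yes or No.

G has a single generator, so G is cyclic and hence abelian.

Answer: Yes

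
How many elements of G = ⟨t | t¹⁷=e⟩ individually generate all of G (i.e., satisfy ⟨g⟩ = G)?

G is cyclic of order 17. An element generates G iff its order is 17, and a cyclic group of order 17 has exactly φ(17) = 16 such elements.

Answer: 16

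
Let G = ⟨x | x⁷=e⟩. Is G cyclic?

|G| = 7. The element x has order 7 (its powers give 7 distinct elements), so ⟨x⟩ = G and G is cyclic.

Answer: Yes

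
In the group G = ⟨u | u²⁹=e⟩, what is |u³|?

Compute successive powers until reaching e:
  (u³)¹ = u³, (u³)² = u⁶, (u³)³ = u⁹, (u³)⁴ = u¹², (u³)⁵ = u¹⁵, (u³)⁶ = u¹⁸, (u³)⁷ = u²¹, (u³)⁸ = u²⁴, (u³)⁹ = u²⁷, (u³)¹⁰ = u, (u³)¹¹ = u⁴, (u³)¹² = u⁷, (u³)¹³ = u¹⁰, (u³)¹⁴ = u¹³, (u³)¹⁵ = u¹⁶, (u³)¹⁶ = u¹⁹, (u³)¹⁷ = u²², (u³)¹⁸ = u²⁵, (u³)¹⁹ = u²⁸, (u³)²⁰ = u², (u³)²¹ = u⁵, (u³)²² = u⁸, (u³)²³ = u¹¹, (u³)²⁴ = u¹⁴, (u³)²⁵ = u¹⁷, (u³)²⁶ = u²⁰, (u³)²⁷ = u²³, (u³)²⁸ = u²⁶, (u³)²⁹ = e.
The smallest positive k with (u³)ᵏ = e is 29.

Answer: 29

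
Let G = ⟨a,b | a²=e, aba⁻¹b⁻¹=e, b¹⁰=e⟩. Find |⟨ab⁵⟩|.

|⟨ab⁵⟩| equals the order of ab⁵. Compute successive powers until reaching e:
  (ab⁵)¹ = ab⁵, (ab⁵)² = e.
The smallest positive k with (ab⁵)ᵏ = e is 2, so |⟨ab⁵⟩| = 2.

Answer: 2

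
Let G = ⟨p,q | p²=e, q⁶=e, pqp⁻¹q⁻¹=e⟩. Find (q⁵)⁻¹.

The order of (q⁵) is 6 (smallest k with (q⁵)ᵏ = e), so (q⁵)⁻¹ = (q⁵)⁵ = q.
Check: (q⁵) · q → (q⁵) · q = e, giving e as required.

Answer: q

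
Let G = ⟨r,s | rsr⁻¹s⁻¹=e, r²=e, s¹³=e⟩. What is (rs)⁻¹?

The order of (rs) is 26 (smallest k with (rs)ᵏ = e), so (rs)⁻¹ = (rs)²⁵ = rs¹².
Check: (rs) · (rs¹²) → (rs) · r = s;   s · s¹² = e, giving e as required.

Answer: rs¹²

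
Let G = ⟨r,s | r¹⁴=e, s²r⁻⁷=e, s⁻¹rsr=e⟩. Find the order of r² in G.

Compute successive powers until reaching e:
  (r²)¹ = r², (r²)² = r⁴, (r²)³ = r⁶, (r²)⁴ = r⁸, (r²)⁵ = r¹⁰, (r²)⁶ = r¹², (r²)⁷ = e.
The smallest positive k with (r²)ᵏ = e is 7.

Answer: 7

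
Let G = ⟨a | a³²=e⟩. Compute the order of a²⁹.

Compute successive powers until reaching e:
  (a²⁹)¹ = a²⁹, (a²⁹)² = a²⁶, (a²⁹)³ = a²³, (a²⁹)⁴ = a²⁰, (a²⁹)⁵ = a¹⁷, (a²⁹)⁶ = a¹⁴, (a²⁹)⁷ = a¹¹, (a²⁹)⁸ = a⁸, (a²⁹)⁹ = a⁵, (a²⁹)¹⁰ = a², (a²⁹)¹¹ = a³¹, (a²⁹)¹² = a²⁸, (a²⁹)¹³ = a²⁵, (a²⁹)¹⁴ = a²², (a²⁹)¹⁵ = a¹⁹, (a²⁹)¹⁶ = a¹⁶, (a²⁹)¹⁷ = a¹³, (a²⁹)¹⁸ = a¹⁰, (a²⁹)¹⁹ = a⁷, (a²⁹)²⁰ = a⁴, (a²⁹)²¹ = a, (a²⁹)²² = a³⁰, (a²⁹)²³ = a²⁷, (a²⁹)²⁴ = a²⁴, (a²⁹)²⁵ = a²¹, (a²⁹)²⁶ = a¹⁸, (a²⁹)²⁷ = a¹⁵, (a²⁹)²⁸ = a¹², (a²⁹)²⁹ = a⁹, (a²⁹)³⁰ = a⁶, (a²⁹)³¹ = a³, (a²⁹)³² = e.
The smallest positive k with (a²⁹)ᵏ = e is 32.

Answer: 32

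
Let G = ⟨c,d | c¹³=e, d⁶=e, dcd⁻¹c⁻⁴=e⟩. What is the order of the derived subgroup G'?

G' = [G, G] is generated by all commutators. The generator-pair commutators are: [c, d] = c¹⁰.
The subgroup they normally generate is {e, c, c², c³, c⁴, c⁵, c⁶, c⁷, c⁸, c⁹, c¹⁰, c¹¹, c¹²}, of order 13.
Check: |G/G'| = 78/13 = 6 is the order of the abelianisation.

Answer: 13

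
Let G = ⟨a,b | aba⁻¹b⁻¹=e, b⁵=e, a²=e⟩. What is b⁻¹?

The order of b is 5 (smallest k with bᵏ = e), so b⁻¹ = b⁴ = b⁴.
Check: b · (b⁴) → b · b⁴ = e, giving e as required.

Answer: b⁴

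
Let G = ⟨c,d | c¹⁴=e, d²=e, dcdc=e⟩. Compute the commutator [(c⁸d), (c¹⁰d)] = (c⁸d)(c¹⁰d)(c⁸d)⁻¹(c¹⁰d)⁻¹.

[(c⁸d), (c¹⁰d)] = (c⁸d)·(c¹⁰d)·(c⁸d)⁻¹·(c¹⁰d)⁻¹.
  (c⁸d) · (c¹⁰d) = c¹²
  (c¹²) · (c⁸d) = c⁶d
  (c⁶d) · (c¹⁰d) = c¹⁰

Answer: c¹⁰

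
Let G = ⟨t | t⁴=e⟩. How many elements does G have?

G is generated by a single element, so G is cyclic. The relator gives t⁴ = e and no smaller power is forced to be e, so the 4 powers {e, t, t², t³} are distinct. Hence |G| = 4.

Answer: 4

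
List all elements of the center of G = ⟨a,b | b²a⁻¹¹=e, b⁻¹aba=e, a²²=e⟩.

An element z ∈ Z(G) iff z commutes with every generator.
For example a¹¹ is central: (a¹¹)·a = a¹² = a·(a¹¹); (a¹¹)·b = b⁻¹ = b·(a¹¹).
Whereas a ∉ Z(G) since a·b = ab ≠ a¹⁰b⁻¹ = b·a.
Checking each of the 44 elements this way gives Z(G) = {e, a¹¹}, of order 2.

Answer: {e, a¹¹}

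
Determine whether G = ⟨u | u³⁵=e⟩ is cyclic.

|G| = 35. The element u has order 35 (its powers give 35 distinct elements), so ⟨u⟩ = G and G is cyclic.

Answer: Yes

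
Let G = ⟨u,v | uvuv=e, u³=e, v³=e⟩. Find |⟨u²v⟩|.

|⟨u²v⟩| equals the order of u²v. Compute successive powers until reaching e:
  (u²v)¹ = u²v, (u²v)² = v²u, (u²v)³ = e.
The smallest positive k with (u²v)ᵏ = e is 3, so |⟨u²v⟩| = 3.

Answer: 3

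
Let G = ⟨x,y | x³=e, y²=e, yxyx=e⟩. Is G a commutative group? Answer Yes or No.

x·y = xy but y·x = x²y, so x·y ≠ y·x and G is not abelian.

Answer: No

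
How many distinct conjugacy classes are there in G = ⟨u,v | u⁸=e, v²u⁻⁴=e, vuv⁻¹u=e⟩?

The conjugacy classes (representative and size) are:
  [e] (size 1), [u⁷] (size 2), [u²] (size 2), [u⁵] (size 2), [u⁴] (size 1), [u²v⁻¹] (size 4), [u³v] (size 4).
Class equation: 1 + 2 + 2 + 2 + 1 + 4 + 4 = 16 = |G|. So G has 7 conjugacy classes.

Answer: 7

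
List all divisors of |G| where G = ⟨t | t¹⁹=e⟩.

|G| = 19 = 19. By Lagrange's theorem the order of any subgroup divides 19; the divisors of 19 are 1, 19.

Answer: 1, 19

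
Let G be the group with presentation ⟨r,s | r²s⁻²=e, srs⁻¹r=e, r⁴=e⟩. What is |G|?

Enumerate words in the generators, reducing via the relations: the distinct elements are
  {e, r, s, rs, r², r³, s⁻¹, rs⁻¹}.
No further products give new elements, so |G| = 8.

Answer: 8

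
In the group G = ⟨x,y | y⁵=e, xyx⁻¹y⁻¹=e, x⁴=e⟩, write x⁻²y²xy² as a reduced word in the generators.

Multiply left to right, reducing at each step:
  (x²) · y² = x²y²
  (x²y²) · x = x³y²
  (x³y²) · y² = x³y⁴

Answer: x³y⁴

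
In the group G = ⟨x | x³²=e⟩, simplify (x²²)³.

Compute successive powers of (x²²), reducing at each step:
  (x²²)²: (x²²) · x²² = x¹²
  (x²²)³: (x¹²) · x²² = x²

Answer: x²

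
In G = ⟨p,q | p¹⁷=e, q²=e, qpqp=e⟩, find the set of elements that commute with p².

⟨p²⟩ ⊆ C_G(p²) since powers of p² commute with p²; so |C_G(p²)| ≥ |⟨p²⟩| = 17.
By orbit–stabilizer, |C_G(p²)| = |G| / |conj. class of p²| = 34 / 2 = 17.
The 17 elements commuting with p² are {e, p, p², p³, p⁴, p⁵, p⁶, p⁷, p⁸, p⁹, p¹⁰, p¹¹, p¹², p¹³, p¹⁴, p¹⁵, p¹⁶}.

Answer: {e, p, p², p³, p⁴, p⁵, p⁶, p⁷, p⁸, p⁹, p¹⁰, p¹¹, p¹², p¹³, p¹⁴, p¹⁵, p¹⁶}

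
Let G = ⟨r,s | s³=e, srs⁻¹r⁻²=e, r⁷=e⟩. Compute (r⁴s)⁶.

Compute successive powers of (r⁴s), reducing at each step:
  (r⁴s)²: (r⁴s) · r⁴ = r⁵s;   (r⁵s) · s = r⁵s²
  (r⁴s)³: (r⁵s²) · r⁴ = s²;   (s²) · s = e
  (r⁴s)⁴: e · r⁴ = r⁴;   (r⁴) · s = r⁴s
  (r⁴s)⁵: (r⁴s) · r⁴ = r⁵s;   (r⁵s) · s = r⁵s²
  (r⁴s)⁶: (r⁵s²) · r⁴ = s²;   (s²) · s = e

Answer: e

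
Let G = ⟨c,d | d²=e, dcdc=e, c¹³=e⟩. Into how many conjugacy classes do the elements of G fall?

The conjugacy classes (representative and size) are:
  [e] (size 1), [c¹²] (size 2), [c¹¹] (size 2), [c³] (size 2), [c⁴] (size 2), [c⁸] (size 2), [c⁶] (size 2), [d] (size 13).
Class equation: 1 + 2 + 2 + 2 + 2 + 2 + 2 + 13 = 26 = |G|. So G has 8 conjugacy classes.

Answer: 8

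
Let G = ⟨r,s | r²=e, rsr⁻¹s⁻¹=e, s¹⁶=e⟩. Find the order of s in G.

Compute successive powers until reaching e:
  s¹ = s, s² = s², s³ = s³, s⁴ = s⁴, s⁵ = s⁵, s⁶ = s⁶, s⁷ = s⁷, s⁸ = s⁸, s⁹ = s⁹, s¹⁰ = s¹⁰, s¹¹ = s¹¹, s¹² = s¹², s¹³ = s¹³, s¹⁴ = s¹⁴, s¹⁵ = s¹⁵, s¹⁶ = e.
The smallest positive k with sᵏ = e is 16.

Answer: 16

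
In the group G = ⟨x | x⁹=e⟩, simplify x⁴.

Compute successive powers of x, reducing at each step:
  x²: x · x = x²
  x³: (x²) · x = x³
  x⁴: (x³) · x = x⁴

Answer: x⁴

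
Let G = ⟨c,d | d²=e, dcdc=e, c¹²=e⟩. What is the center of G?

An element z ∈ Z(G) iff z commutes with every generator.
For example c⁶ is central: (c⁶)·c = c⁷ = c·(c⁶); (c⁶)·d = c⁶d = d·(c⁶).
Whereas c ∉ Z(G) since c·d = cd ≠ c¹¹d = d·c.
Checking each of the 24 elements this way gives Z(G) = {e, c⁶}, of order 2.

Answer: {e, c⁶}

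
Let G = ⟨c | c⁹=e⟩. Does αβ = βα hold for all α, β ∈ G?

G has a single generator, so G is cyclic and hence abelian.

Answer: Yes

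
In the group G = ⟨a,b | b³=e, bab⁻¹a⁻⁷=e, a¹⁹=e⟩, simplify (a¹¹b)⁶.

Compute successive powers of (a¹¹b), reducing at each step:
  (a¹¹b)²: (a¹¹b) · a¹¹ = a¹²b;   (a¹²b) · b = a¹²b²
  (a¹¹b)³: (a¹²b²) · a¹¹ = b²;   (b²) · b = e
  (a¹¹b)⁴: e · a¹¹ = a¹¹;   (a¹¹) · b = a¹¹b
  (a¹¹b)⁵: (a¹¹b) · a¹¹ = a¹²b;   (a¹²b) · b = a¹²b²
  (a¹¹b)⁶: (a¹²b²) · a¹¹ = b²;   (b²) · b = e

Answer: e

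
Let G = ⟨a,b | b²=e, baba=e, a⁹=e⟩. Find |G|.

Enumerate words in the generators, reducing via the relations: the distinct elements are
  {a, b, e, ab, a², a³, a⁴, a⁵, a⁶, a⁷, a⁸, a²b, a³b, a⁴b, a⁵b, a⁶b, a⁷b, a⁸b}.
No further products give new elements, so |G| = 18.

Answer: 18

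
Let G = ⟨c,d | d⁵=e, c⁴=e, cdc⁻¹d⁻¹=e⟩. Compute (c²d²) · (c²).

Compute (c²d²) · (c²) by multiplying left to right and reducing via the relations at each step:
  (c²d²) · c² = d²

Answer: d²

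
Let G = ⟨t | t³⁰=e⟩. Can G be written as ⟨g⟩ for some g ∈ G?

|G| = 30. The element t has order 30 (its powers give 30 distinct elements), so ⟨t⟩ = G and G is cyclic.

Answer: Yes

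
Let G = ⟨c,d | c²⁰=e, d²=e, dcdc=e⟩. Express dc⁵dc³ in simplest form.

Multiply left to right, reducing at each step:
  d · c⁵ = c¹⁵d
  (c¹⁵d) · d = c¹⁵
  (c¹⁵) · c³ = c¹⁸

Answer: c¹⁸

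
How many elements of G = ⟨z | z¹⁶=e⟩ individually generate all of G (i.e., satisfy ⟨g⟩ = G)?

G is cyclic of order 16. An element generates G iff its order is 16, and a cyclic group of order 16 has exactly φ(16) = 8 such elements.

Answer: 8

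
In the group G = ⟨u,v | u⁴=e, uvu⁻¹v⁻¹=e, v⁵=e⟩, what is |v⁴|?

Compute successive powers until reaching e:
  (v⁴)¹ = v⁴, (v⁴)² = v³, (v⁴)³ = v², (v⁴)⁴ = v, (v⁴)⁵ = e.
The smallest positive k with (v⁴)ᵏ = e is 5.

Answer: 5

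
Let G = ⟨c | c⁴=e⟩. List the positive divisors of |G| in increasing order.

|G| = 4 = 2². By Lagrange's theorem the order of any subgroup divides 4; the divisors of 4 are 1, 2, 4.

Answer: 1, 2, 4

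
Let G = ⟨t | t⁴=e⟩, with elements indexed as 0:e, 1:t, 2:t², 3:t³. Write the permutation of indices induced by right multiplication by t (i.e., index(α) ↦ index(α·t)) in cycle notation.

(0 1 2 3)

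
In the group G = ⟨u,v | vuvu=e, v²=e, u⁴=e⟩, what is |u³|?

Compute successive powers until reaching e:
  (u³)¹ = u³, (u³)² = u², (u³)³ = u, (u³)⁴ = e.
The smallest positive k with (u³)ᵏ = e is 4.

Answer: 4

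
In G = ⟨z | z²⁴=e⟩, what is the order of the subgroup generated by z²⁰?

|⟨z²⁰⟩| equals the order of z²⁰. Compute successive powers until reaching e:
  (z²⁰)¹ = z²⁰, (z²⁰)² = z¹⁶, (z²⁰)³ = z¹², (z²⁰)⁴ = z⁸, (z²⁰)⁵ = z⁴, (z²⁰)⁶ = e.
The smallest positive k with (z²⁰)ᵏ = e is 6, so |⟨z²⁰⟩| = 6.

Answer: 6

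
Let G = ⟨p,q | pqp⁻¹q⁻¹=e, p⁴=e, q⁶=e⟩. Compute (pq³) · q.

Compute (pq³) · q by multiplying left to right and reducing via the relations at each step:
  (pq³) · q = pq⁴

Answer: pq⁴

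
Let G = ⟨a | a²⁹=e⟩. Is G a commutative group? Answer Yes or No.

G has a single generator, so G is cyclic and hence abelian.

Answer: Yes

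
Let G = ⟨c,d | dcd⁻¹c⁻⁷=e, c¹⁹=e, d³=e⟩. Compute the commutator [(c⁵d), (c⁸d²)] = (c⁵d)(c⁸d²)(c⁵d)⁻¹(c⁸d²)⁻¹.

[(c⁵d), (c⁸d²)] = (c⁵d)·(c⁸d²)·(c⁵d)⁻¹·(c⁸d²)⁻¹.
  (c⁵d) · (c⁸d²) = c⁴
  (c⁴) · (c²d²) = c⁶d²
  (c⁶d²) · (cd) = c¹⁷

Answer: c¹⁷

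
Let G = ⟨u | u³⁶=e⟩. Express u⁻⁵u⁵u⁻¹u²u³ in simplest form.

Multiply left to right, reducing at each step:
  (u³¹) · u⁵ = e
  e · u⁻¹ = u³⁵
  (u³⁵) · u² = u
  u · u³ = u⁴

Answer: u⁴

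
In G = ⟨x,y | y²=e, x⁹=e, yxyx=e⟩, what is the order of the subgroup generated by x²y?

|⟨x²y⟩| equals the order of x²y. Compute successive powers until reaching e:
  (x²y)¹ = x²y, (x²y)² = e.
The smallest positive k with (x²y)ᵏ = e is 2, so |⟨x²y⟩| = 2.

Answer: 2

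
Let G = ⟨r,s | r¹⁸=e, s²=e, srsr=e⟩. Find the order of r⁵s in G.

Compute successive powers until reaching e:
  (r⁵s)¹ = r⁵s, (r⁵s)² = e.
The smallest positive k with (r⁵s)ᵏ = e is 2.

Answer: 2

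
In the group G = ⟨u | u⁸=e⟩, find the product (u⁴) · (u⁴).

Compute (u⁴) · (u⁴) by multiplying left to right and reducing via the relations at each step:
  (u⁴) · u⁴ = e

Answer: e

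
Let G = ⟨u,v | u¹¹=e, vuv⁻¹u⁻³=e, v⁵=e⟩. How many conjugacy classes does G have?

The conjugacy classes (representative and size) are:
  [e] (size 1), [u³] (size 5), [u⁶] (size 5), [u⁷v] (size 11), [u⁹v²] (size 11), [u⁷v³] (size 11), [u⁷v⁴] (size 11).
Class equation: 1 + 5 + 5 + 11 + 11 + 11 + 11 = 55 = |G|. So G has 7 conjugacy classes.

Answer: 7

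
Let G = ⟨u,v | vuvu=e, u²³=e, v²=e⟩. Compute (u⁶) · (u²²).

Compute (u⁶) · (u²²) by multiplying left to right and reducing via the relations at each step:
  (u⁶) · u²² = u⁵

Answer: u⁵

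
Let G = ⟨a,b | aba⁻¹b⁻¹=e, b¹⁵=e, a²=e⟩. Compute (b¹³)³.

Compute successive powers of (b¹³), reducing at each step:
  (b¹³)²: (b¹³) · b¹³ = b¹¹
  (b¹³)³: (b¹¹) · b¹³ = b⁹

Answer: b⁹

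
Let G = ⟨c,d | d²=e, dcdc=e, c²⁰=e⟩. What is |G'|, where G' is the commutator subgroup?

G' = [G, G] is generated by all commutators. The generator-pair commutators are: [c, d] = c².
The subgroup they normally generate is {e, c², c⁴, c⁶, c⁸, c¹⁰, c¹², c¹⁴, c¹⁶, c¹⁸}, of order 10.
Check: |G/G'| = 40/10 = 4 is the order of the abelianisation.

Answer: 10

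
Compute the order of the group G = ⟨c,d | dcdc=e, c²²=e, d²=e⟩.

Enumerate words in the generators, reducing via the relations: the distinct elements are
  {c, d, e, cd, c², c³, c⁴, c⁵, c⁶, c⁷, c⁸, c⁹, c²d, c²¹, c²⁰, c³d, c¹², c¹³, c¹¹, c¹⁰, c¹⁴, c¹⁵, c¹⁶, c¹⁷, c¹⁸, c¹⁹, c⁴d, c⁵d, c⁶d, c⁷d, c⁸d, c⁹d, c²¹d, c²⁰d, c¹²d, c¹³d, c¹¹d, c¹⁰d, c¹⁴d, c¹⁵d, c¹⁶d, c¹⁷d, c¹⁸d, c¹⁹d}.
No further products give new elements, so |G| = 44.

Answer: 44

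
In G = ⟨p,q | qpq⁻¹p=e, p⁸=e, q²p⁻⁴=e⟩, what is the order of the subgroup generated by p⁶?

|⟨p⁶⟩| equals the order of p⁶. Compute successive powers until reaching e:
  (p⁶)¹ = p⁶, (p⁶)² = p⁴, (p⁶)³ = p², (p⁶)⁴ = e.
The smallest positive k with (p⁶)ᵏ = e is 4, so |⟨p⁶⟩| = 4.

Answer: 4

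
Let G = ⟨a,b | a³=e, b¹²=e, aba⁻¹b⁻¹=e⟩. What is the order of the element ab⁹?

Compute successive powers until reaching e:
  (ab⁹)¹ = ab⁹, (ab⁹)² = a²b⁶, (ab⁹)³ = b³, (ab⁹)⁴ = a, (ab⁹)⁵ = a²b⁹, (ab⁹)⁶ = b⁶, (ab⁹)⁷ = ab³, (ab⁹)⁸ = a², (ab⁹)⁹ = b⁹, (ab⁹)¹⁰ = ab⁶, (ab⁹)¹¹ = a²b³, (ab⁹)¹² = e.
The smallest positive k with (ab⁹)ᵏ = e is 12.

Answer: 12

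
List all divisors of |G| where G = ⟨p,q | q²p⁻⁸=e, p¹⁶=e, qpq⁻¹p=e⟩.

|G| = 32 = 2⁵. By Lagrange's theorem the order of any subgroup divides 32; the divisors of 32 are 1, 2, 4, 8, 16, 32.

Answer: 1, 2, 4, 8, 16, 32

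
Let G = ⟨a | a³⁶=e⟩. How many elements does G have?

G is generated by a single element, so G is cyclic. The relator gives a³⁶ = e and no smaller power is forced to be e, so the 36 powers {a, e, a², a³, a⁴, a⁵, a⁶, a⁷, a⁸, a⁹, a²², a²³, a²¹, a²⁰, a²⁴, a²⁵, a²⁶, a²⁷, a²⁸, a²⁹, a³², a³³, a³¹, a³⁰, a³⁴, a³⁵, a¹², a¹³, a¹¹, a¹⁰, a¹⁴, a¹⁵, a¹⁶, a¹⁷, a¹⁸, a¹⁹} are distinct. Hence |G| = 36.

Answer: 36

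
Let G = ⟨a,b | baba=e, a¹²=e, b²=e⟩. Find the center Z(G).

An element z ∈ Z(G) iff z commutes with every generator.
For example a⁶ is central: (a⁶)·a = a⁷ = a·(a⁶); (a⁶)·b = a⁶b = b·(a⁶).
Whereas a ∉ Z(G) since a·b = ab ≠ a¹¹b = b·a.
Checking each of the 24 elements this way gives Z(G) = {e, a⁶}, of order 2.

Answer: {e, a⁶}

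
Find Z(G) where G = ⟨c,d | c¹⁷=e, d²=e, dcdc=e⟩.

An element z ∈ Z(G) iff z commutes with every generator.
For example e is central: e·c = c = c·e; e·d = d = d·e.
Whereas c ∉ Z(G) since c·d = cd ≠ c¹⁶d = d·c.
Checking each of the 34 elements this way gives Z(G) = {e}, of order 1.

Answer: {e}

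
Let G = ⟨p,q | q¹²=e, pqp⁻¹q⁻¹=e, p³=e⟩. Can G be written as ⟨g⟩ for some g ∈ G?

|G| = 36, but the maximum element order in G is 12 < 36. No single element generates all of G, so G is not cyclic.

Answer: No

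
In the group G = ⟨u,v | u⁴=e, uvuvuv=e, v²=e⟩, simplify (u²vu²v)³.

Compute successive powers of (u²vu²v), reducing at each step:
  (u²vu²v)²: (u²vu²v) · u² = vu²v;   (vu²v) · v = vu²;   (vu²) · u² = v;   v · v = e
  (u²vu²v)³: e · u² = u²;   (u²) · v = u²v;   (u²v) · u² = u²vu²;   (u²vu²) · v = u²vu²v

Answer: u²vu²v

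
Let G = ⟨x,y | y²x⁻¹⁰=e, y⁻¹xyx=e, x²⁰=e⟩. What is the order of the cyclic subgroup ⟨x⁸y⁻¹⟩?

|⟨x⁸y⁻¹⟩| equals the order of x⁸y⁻¹. Compute successive powers until reaching e:
  (x⁸y⁻¹)¹ = x⁸y⁻¹, (x⁸y⁻¹)² = x¹⁰, (x⁸y⁻¹)³ = x⁸y, (x⁸y⁻¹)⁴ = e.
The smallest positive k with (x⁸y⁻¹)ᵏ = e is 4, so |⟨x⁸y⁻¹⟩| = 4.

Answer: 4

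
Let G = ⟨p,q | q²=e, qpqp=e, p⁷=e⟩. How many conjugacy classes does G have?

The conjugacy classes (representative and size) are:
  [e] (size 1), [p⁶] (size 2), [p⁵] (size 2), [p⁴] (size 2), [pq] (size 7).
Class equation: 1 + 2 + 2 + 2 + 7 = 14 = |G|. So G has 5 conjugacy classes.

Answer: 5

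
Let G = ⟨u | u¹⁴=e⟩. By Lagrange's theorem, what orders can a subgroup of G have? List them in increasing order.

|G| = 14 = 2 · 7. By Lagrange's theorem the order of any subgroup divides 14; the divisors of 14 are 1, 2, 7, 14.

Answer: 1, 2, 7, 14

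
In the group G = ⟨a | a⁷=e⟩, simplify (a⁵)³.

Compute successive powers of (a⁵), reducing at each step:
  (a⁵)²: (a⁵) · a⁵ = a³
  (a⁵)³: (a³) · a⁵ = a

Answer: a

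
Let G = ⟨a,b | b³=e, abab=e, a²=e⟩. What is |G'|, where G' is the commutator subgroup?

G' = [G, G] is generated by all commutators. The generator-pair commutators are: [a, b] = b.
The subgroup they normally generate is {e, b, b²}, of order 3.
Check: |G/G'| = 6/3 = 2 is the order of the abelianisation.

Answer: 3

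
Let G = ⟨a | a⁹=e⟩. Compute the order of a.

Compute successive powers until reaching e:
  a¹ = a, a² = a², a³ = a³, a⁴ = a⁴, a⁵ = a⁵, a⁶ = a⁶, a⁷ = a⁷, a⁸ = a⁸, a⁹ = e.
The smallest positive k with aᵏ = e is 9.

Answer: 9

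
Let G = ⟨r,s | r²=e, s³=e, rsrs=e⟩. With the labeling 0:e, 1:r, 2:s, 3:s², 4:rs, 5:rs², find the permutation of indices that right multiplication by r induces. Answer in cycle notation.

(0 1)(2 5)(3 4)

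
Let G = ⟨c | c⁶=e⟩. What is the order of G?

G is generated by a single element, so G is cyclic. The relator gives c⁶ = e and no smaller power is forced to be e, so the 6 powers {c, e, c², c³, c⁴, c⁵} are distinct. Hence |G| = 6.

Answer: 6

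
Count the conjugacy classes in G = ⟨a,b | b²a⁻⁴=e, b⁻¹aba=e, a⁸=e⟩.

The conjugacy classes (representative and size) are:
  [e] (size 1), [a⁷] (size 2), [a⁶] (size 2), [a³] (size 2), [a⁴] (size 1), [a²b⁻¹] (size 4), [a³b⁻¹] (size 4).
Class equation: 1 + 2 + 2 + 2 + 1 + 4 + 4 = 16 = |G|. So G has 7 conjugacy classes.

Answer: 7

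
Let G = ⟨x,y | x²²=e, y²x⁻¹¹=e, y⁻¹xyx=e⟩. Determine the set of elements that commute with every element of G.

An element z ∈ Z(G) iff z commutes with every generator.
For example x¹¹ is central: (x¹¹)·x = x¹² = x·(x¹¹); (x¹¹)·y = y⁻¹ = y·(x¹¹).
Whereas x ∉ Z(G) since x·y = xy ≠ x¹⁰y⁻¹ = y·x.
Checking each of the 44 elements this way gives Z(G) = {e, x¹¹}, of order 2.

Answer: {e, x¹¹}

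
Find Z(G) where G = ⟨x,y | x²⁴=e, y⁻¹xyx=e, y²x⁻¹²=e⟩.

An element z ∈ Z(G) iff z commutes with every generator.
For example x¹² is central: (x¹²)·x = x¹³ = x·(x¹²); (x¹²)·y = y⁻¹ = y·(x¹²).
Whereas x ∉ Z(G) since x·y = xy ≠ x¹¹y⁻¹ = y·x.
Checking each of the 48 elements this way gives Z(G) = {e, x¹²}, of order 2.

Answer: {e, x¹²}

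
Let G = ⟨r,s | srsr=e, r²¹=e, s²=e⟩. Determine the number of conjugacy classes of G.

The conjugacy classes (representative and size) are:
  [e] (size 1), [r²⁰] (size 2), [r²] (size 2), [r³] (size 2), [r¹⁷] (size 2), [r⁵] (size 2), [r⁶] (size 2), [r⁷] (size 2), [r⁸] (size 2), [r⁹] (size 2), [r¹⁰] (size 2), [s] (size 21).
Class equation: 1 + 2 + 2 + 2 + 2 + 2 + 2 + 2 + 2 + 2 + 2 + 21 = 42 = |G|. So G has 12 conjugacy classes.

Answer: 12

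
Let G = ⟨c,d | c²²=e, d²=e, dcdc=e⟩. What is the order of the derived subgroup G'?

G' = [G, G] is generated by all commutators. The generator-pair commutators are: [c, d] = c².
The subgroup they normally generate is {e, c², c⁴, c⁶, c⁸, c¹⁰, c¹², c¹⁴, c¹⁶, c¹⁸, c²⁰}, of order 11.
Check: |G/G'| = 44/11 = 4 is the order of the abelianisation.

Answer: 11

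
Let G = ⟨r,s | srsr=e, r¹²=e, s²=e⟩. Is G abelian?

r·s = rs but s·r = r¹¹s, so r·s ≠ s·r and G is not abelian.

Answer: No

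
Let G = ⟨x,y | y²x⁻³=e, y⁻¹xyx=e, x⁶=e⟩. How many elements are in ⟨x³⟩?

|⟨x³⟩| equals the order of x³. Compute successive powers until reaching e:
  (x³)¹ = x³, (x³)² = e.
The smallest positive k with (x³)ᵏ = e is 2, so |⟨x³⟩| = 2.

Answer: 2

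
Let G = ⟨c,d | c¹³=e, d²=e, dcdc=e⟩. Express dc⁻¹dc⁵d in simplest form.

Multiply left to right, reducing at each step:
  d · c⁻¹ = cd
  (cd) · d = c
  c · c⁵ = c⁶
  (c⁶) · d = c⁶d

Answer: c⁶d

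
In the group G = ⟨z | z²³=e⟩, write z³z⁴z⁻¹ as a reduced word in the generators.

Multiply left to right, reducing at each step:
  (z³) · z⁴ = z⁷
  (z⁷) · z⁻¹ = z⁶

Answer: z⁶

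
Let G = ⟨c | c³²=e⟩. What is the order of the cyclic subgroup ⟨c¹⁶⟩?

|⟨c¹⁶⟩| equals the order of c¹⁶. Compute successive powers until reaching e:
  (c¹⁶)¹ = c¹⁶, (c¹⁶)² = e.
The smallest positive k with (c¹⁶)ᵏ = e is 2, so |⟨c¹⁶⟩| = 2.

Answer: 2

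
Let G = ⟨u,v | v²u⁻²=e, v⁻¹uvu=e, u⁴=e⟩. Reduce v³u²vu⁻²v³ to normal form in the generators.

Multiply left to right, reducing at each step:
  (v⁻¹) · u² = v
  v · v = u²
  (u²) · u⁻² = e
  e · v³ = v⁻¹

Answer: v⁻¹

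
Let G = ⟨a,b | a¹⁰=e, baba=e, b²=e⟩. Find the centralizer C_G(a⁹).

⟨a⁹⟩ ⊆ C_G(a⁹) since powers of a⁹ commute with a⁹; so |C_G(a⁹)| ≥ |⟨a⁹⟩| = 10.
By orbit–stabilizer, |C_G(a⁹)| = |G| / |conj. class of a⁹| = 20 / 2 = 10.
The 10 elements commuting with a⁹ are {e, a, a², a³, a⁴, a⁵, a⁶, a⁷, a⁸, a⁹}.

Answer: {e, a, a², a³, a⁴, a⁵, a⁶, a⁷, a⁸, a⁹}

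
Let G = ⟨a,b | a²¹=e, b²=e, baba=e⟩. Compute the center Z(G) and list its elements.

An element z ∈ Z(G) iff z commutes with every generator.
For example e is central: e·a = a = a·e; e·b = b = b·e.
Whereas a ∉ Z(G) since a·b = ab ≠ a²⁰b = b·a.
Checking each of the 42 elements this way gives Z(G) = {e}, of order 1.

Answer: {e}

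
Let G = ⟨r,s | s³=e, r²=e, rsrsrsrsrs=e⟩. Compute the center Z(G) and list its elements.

An element z ∈ Z(G) iff z commutes with every generator.
For example e is central: e·r = r = r·e; e·s = s = s·e.
Whereas r ∉ Z(G) since r·s = rs ≠ sr = s·r.
Checking each of the 60 elements this way gives Z(G) = {e}, of order 1.

Answer: {e}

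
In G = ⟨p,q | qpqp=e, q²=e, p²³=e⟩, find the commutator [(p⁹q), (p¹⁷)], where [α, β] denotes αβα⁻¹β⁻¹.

[(p⁹q), (p¹⁷)] = (p⁹q)·(p¹⁷)·(p⁹q)⁻¹·(p¹⁷)⁻¹.
  (p⁹q) · (p¹⁷) = p¹⁵q
  (p¹⁵q) · (p⁹q) = p⁶
  (p⁶) · (p⁶) = p¹²

Answer: p¹²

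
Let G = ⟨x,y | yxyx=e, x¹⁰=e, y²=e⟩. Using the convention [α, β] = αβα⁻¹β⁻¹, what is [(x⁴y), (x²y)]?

[(x⁴y), (x²y)] = (x⁴y)·(x²y)·(x⁴y)⁻¹·(x²y)⁻¹.
  (x⁴y) · (x²y) = x²
  (x²) · (x⁴y) = x⁶y
  (x⁶y) · (x²y) = x⁴

Answer: x⁴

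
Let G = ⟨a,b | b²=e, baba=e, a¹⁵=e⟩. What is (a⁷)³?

Compute successive powers of (a⁷), reducing at each step:
  (a⁷)²: (a⁷) · a⁷ = a¹⁴
  (a⁷)³: (a¹⁴) · a⁷ = a⁶

Answer: a⁶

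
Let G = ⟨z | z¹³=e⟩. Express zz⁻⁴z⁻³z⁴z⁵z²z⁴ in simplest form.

Multiply left to right, reducing at each step:
  z · z⁻⁴ = z¹⁰
  (z¹⁰) · z⁻³ = z⁷
  (z⁷) · z⁴ = z¹¹
  (z¹¹) · z⁵ = z³
  (z³) · z² = z⁵
  (z⁵) · z⁴ = z⁹

Answer: z⁹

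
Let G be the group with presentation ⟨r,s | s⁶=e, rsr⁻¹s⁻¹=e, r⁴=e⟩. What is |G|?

Enumerate words in the generators, reducing via the relations: the distinct elements are
  {e, r, s, rs, r², r³, s², s³, s⁴, s⁵, rs², rs³, rs⁴, rs⁵, r²s, r³s, r²s², r²s³, r²s⁴, r²s⁵, r³s², r³s³, r³s⁴, r³s⁵}.
No further products give new elements, so |G| = 24.

Answer: 24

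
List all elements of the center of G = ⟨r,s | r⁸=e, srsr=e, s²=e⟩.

An element z ∈ Z(G) iff z commutes with every generator.
For example r⁴ is central: (r⁴)·r = r⁵ = r·(r⁴); (r⁴)·s = r⁴s = s·(r⁴).
Whereas r ∉ Z(G) since r·s = rs ≠ r⁷s = s·r.
Checking each of the 16 elements this way gives Z(G) = {e, r⁴}, of order 2.

Answer: {e, r⁴}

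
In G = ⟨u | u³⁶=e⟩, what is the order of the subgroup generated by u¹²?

|⟨u¹²⟩| equals the order of u¹². Compute successive powers until reaching e:
  (u¹²)¹ = u¹², (u¹²)² = u²⁴, (u¹²)³ = e.
The smallest positive k with (u¹²)ᵏ = e is 3, so |⟨u¹²⟩| = 3.

Answer: 3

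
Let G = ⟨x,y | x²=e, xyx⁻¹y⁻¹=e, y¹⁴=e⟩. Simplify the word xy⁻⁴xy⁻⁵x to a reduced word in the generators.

Multiply left to right, reducing at each step:
  x · y⁻⁴ = xy¹⁰
  (xy¹⁰) · x = y¹⁰
  (y¹⁰) · y⁻⁵ = y⁵
  (y⁵) · x = xy⁵

Answer: xy⁵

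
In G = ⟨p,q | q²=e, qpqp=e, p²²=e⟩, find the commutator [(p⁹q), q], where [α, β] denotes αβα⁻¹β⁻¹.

[(p⁹q), q] = (p⁹q)·q·(p⁹q)⁻¹·q⁻¹.
  (p⁹q) · q = p⁹
  (p⁹) · (p⁹q) = p¹⁸q
  (p¹⁸q) · q = p¹⁸

Answer: p¹⁸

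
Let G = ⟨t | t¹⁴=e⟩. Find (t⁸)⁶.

Compute successive powers of (t⁸), reducing at each step:
  (t⁸)²: (t⁸) · t⁸ = t²
  (t⁸)³: (t²) · t⁸ = t¹⁰
  (t⁸)⁴: (t¹⁰) · t⁸ = t⁴
  (t⁸)⁵: (t⁴) · t⁸ = t¹²
  (t⁸)⁶: (t¹²) · t⁸ = t⁶

Answer: t⁶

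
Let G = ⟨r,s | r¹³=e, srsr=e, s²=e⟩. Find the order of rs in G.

Compute successive powers until reaching e:
  (rs)¹ = rs, (rs)² = e.
The smallest positive k with (rs)ᵏ = e is 2.

Answer: 2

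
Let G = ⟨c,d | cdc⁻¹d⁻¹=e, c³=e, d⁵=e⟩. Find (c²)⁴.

Compute successive powers of (c²), reducing at each step:
  (c²)²: (c²) · c² = c
  (c²)³: c · c² = e
  (c²)⁴: e · c² = c²

Answer: c²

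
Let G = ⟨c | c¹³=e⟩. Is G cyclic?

|G| = 13. The element c has order 13 (its powers give 13 distinct elements), so ⟨c⟩ = G and G is cyclic.

Answer: Yes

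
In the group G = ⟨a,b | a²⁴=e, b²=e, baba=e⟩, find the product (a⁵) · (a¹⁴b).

Compute (a⁵) · (a¹⁴b) by multiplying left to right and reducing via the relations at each step:
  (a⁵) · a¹⁴ = a¹⁹
  (a¹⁹) · b = a¹⁹b

Answer: a¹⁹b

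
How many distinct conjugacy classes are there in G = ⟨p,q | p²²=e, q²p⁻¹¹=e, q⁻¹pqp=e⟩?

The conjugacy classes (representative and size) are:
  [e] (size 1), [p²¹] (size 2), [p²] (size 2), [p³] (size 2), [p¹⁸] (size 2), [p¹⁷] (size 2), [p⁶] (size 2), [p⁷] (size 2), [p⁸] (size 2), [p¹³] (size 2), [p¹²] (size 2), [p¹¹] (size 1), [p¹⁰q] (size 11), [p⁷q] (size 11).
Class equation: 1 + 2 + 2 + 2 + 2 + 2 + 2 + 2 + 2 + 2 + 2 + 1 + 11 + 11 = 44 = |G|. So G has 14 conjugacy classes.

Answer: 14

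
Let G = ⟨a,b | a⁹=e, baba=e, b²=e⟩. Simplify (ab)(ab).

Compute (ab) · (ab) by multiplying left to right and reducing via the relations at each step:
  (ab) · a = b
  b · b = e

Answer: e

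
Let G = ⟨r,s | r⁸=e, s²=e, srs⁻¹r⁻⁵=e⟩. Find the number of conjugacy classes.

The conjugacy classes (representative and size) are:
  [e] (size 1), [r⁵] (size 2), [r²] (size 1), [r⁷] (size 2), [r⁴] (size 1), [r⁶] (size 1), [s] (size 2), [r⁵s] (size 2), [r²s] (size 2), [r³s] (size 2).
Class equation: 1 + 2 + 1 + 2 + 1 + 1 + 2 + 2 + 2 + 2 = 16 = |G|. So G has 10 conjugacy classes.

Answer: 10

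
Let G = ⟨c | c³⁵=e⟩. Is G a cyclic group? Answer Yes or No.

|G| = 35. The element c has order 35 (its powers give 35 distinct elements), so ⟨c⟩ = G and G is cyclic.

Answer: Yes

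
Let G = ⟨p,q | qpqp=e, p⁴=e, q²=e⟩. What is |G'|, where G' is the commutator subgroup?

G' = [G, G] is generated by all commutators. The generator-pair commutators are: [p, q] = p².
The subgroup they normally generate is {e, p²}, of order 2.
Check: |G/G'| = 8/2 = 4 is the order of the abelianisation.

Answer: 2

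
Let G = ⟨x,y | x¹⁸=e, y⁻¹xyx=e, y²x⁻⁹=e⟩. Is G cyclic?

Every cyclic group is abelian. But x·y = xy while y·x = x⁸y⁻¹, so x·y ≠ y·x and G is not abelian. Hence G is not cyclic.

Answer: No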